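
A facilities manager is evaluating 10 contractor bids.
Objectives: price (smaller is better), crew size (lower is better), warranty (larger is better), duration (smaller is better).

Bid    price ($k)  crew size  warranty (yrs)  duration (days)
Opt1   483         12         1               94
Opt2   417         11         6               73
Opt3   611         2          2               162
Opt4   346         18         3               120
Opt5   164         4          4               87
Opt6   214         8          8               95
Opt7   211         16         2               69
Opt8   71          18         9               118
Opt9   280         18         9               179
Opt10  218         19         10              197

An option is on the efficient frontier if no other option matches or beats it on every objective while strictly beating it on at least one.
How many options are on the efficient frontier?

Opt1: dominated by Opt2 (price 417≤483, crew size 11≤12, warranty 6≥1, duration 73≤94).
Opt2: not dominated.
Opt3: not dominated (best crew size).
Opt4: dominated by Opt5 (price 164≤346, crew size 4≤18, warranty 4≥3, duration 87≤120).
Opt5: not dominated.
Opt6: not dominated.
Opt7: not dominated (best duration).
Opt8: not dominated (best price).
Opt9: dominated by Opt8 (price 71≤280, crew size 18≤18, warranty 9≥9, duration 118≤179).
Opt10: not dominated (best warranty).
Pareto-optimal: Opt2, Opt3, Opt5, Opt6, Opt7, Opt8, Opt10 → 7.

7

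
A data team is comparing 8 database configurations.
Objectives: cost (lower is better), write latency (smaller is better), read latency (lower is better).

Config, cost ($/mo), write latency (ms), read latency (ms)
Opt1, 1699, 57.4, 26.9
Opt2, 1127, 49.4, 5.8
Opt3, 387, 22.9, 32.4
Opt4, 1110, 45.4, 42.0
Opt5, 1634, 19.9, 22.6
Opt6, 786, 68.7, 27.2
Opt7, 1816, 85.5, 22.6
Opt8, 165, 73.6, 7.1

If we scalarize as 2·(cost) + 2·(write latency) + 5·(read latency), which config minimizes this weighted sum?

Opt1: 2·1699 + 2·57.4 + 5·26.9 = 3647.3
Opt2: 2·1127 + 2·49.4 + 5·5.8 = 2381.8
Opt3: 2·387 + 2·22.9 + 5·32.4 = 981.8
Opt4: 2·1110 + 2·45.4 + 5·42.0 = 2520.8
Opt5: 2·1634 + 2·19.9 + 5·22.6 = 3420.8
Opt6: 2·786 + 2·68.7 + 5·27.2 = 1845.4
Opt7: 2·1816 + 2·85.5 + 5·22.6 = 3916.0
Opt8: 2·165 + 2·73.6 + 5·7.1 = 512.7
Lowest: Opt8 at 512.7.

Opt8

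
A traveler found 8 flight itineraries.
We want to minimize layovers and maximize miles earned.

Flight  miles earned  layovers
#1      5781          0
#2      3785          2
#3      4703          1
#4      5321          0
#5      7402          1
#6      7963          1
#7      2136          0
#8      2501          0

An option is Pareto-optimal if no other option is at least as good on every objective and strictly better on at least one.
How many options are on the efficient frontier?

#1: not dominated.
#2: dominated by #1 (miles earned 5781≥3785, layovers 0≤2).
#3: dominated by #1 (miles earned 5781≥4703, layovers 0≤1).
#4: dominated by #1 (miles earned 5781≥5321, layovers 0≤0).
#5: dominated by #6 (miles earned 7963≥7402, layovers 1≤1).
#6: not dominated (best miles earned).
#7: dominated by #1 (miles earned 5781≥2136, layovers 0≤0).
#8: dominated by #1 (miles earned 5781≥2501, layovers 0≤0).
Pareto-optimal: #1, #6 → 2.

2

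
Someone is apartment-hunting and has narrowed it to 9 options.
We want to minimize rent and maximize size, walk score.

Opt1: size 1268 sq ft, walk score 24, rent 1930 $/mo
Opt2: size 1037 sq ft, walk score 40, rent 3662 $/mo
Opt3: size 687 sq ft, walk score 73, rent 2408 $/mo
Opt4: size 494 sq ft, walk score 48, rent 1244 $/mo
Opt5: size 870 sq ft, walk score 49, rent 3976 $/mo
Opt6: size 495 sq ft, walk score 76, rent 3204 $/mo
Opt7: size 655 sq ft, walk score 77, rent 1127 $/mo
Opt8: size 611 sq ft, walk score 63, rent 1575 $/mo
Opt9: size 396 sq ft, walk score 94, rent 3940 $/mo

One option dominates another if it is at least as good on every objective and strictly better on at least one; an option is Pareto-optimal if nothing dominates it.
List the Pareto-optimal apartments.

Opt1, Opt2, Opt3, Opt5, Opt7, Opt9

Opt1: not dominated (best size).
Opt2: not dominated.
Opt3: not dominated.
Opt4: dominated by Opt7 (size 655≥494, walk score 77≥48, rent 1127≤1244).
Opt5: not dominated.
Opt6: dominated by Opt7 (size 655≥495, walk score 77≥76, rent 1127≤3204).
Opt7: not dominated (best rent).
Opt8: dominated by Opt7 (size 655≥611, walk score 77≥63, rent 1127≤1575).
Opt9: not dominated (best walk score).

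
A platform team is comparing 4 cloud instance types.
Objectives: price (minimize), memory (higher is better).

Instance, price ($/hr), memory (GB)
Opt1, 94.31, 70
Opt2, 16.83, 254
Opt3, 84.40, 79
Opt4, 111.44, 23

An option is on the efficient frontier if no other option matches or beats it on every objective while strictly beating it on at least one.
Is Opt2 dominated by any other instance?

Opt1: worse on price (94.31 vs 16.83).
Opt3: worse on price (84.40 vs 16.83).
Opt4: worse on price (111.44 vs 16.83).
No option is at least as good as Opt2 on every objective and strictly better on one.

No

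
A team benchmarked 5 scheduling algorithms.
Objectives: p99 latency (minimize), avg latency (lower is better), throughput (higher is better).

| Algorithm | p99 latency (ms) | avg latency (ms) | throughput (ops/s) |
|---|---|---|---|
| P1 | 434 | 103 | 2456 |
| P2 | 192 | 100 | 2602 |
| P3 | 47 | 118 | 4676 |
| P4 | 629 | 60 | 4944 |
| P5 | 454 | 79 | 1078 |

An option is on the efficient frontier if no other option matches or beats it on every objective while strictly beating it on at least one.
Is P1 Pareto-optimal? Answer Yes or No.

P2 vs P1: p99 latency 192≤434, avg latency 100≤103, throughput 2602≥2456 — P2 is at least as good on every objective and strictly better on at least one, so P2 dominates P1.

No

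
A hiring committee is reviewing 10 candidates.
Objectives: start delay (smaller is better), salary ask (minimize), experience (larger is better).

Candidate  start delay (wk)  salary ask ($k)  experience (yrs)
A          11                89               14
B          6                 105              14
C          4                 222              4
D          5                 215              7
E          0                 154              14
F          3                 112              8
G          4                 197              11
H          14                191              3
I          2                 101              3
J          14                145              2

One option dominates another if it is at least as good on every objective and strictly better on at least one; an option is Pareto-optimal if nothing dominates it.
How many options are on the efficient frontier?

5

A: not dominated (best salary ask).
B: not dominated.
C: dominated by E (start delay 0≤4, salary ask 154≤222, experience 14≥4).
D: dominated by E (start delay 0≤5, salary ask 154≤215, experience 14≥7).
E: not dominated (best start delay).
F: not dominated.
G: dominated by E (start delay 0≤4, salary ask 154≤197, experience 14≥11).
H: dominated by A (start delay 11≤14, salary ask 89≤191, experience 14≥3).
I: not dominated.
J: dominated by A (start delay 11≤14, salary ask 89≤145, experience 14≥2).
Pareto-optimal: A, B, E, F, I → 5.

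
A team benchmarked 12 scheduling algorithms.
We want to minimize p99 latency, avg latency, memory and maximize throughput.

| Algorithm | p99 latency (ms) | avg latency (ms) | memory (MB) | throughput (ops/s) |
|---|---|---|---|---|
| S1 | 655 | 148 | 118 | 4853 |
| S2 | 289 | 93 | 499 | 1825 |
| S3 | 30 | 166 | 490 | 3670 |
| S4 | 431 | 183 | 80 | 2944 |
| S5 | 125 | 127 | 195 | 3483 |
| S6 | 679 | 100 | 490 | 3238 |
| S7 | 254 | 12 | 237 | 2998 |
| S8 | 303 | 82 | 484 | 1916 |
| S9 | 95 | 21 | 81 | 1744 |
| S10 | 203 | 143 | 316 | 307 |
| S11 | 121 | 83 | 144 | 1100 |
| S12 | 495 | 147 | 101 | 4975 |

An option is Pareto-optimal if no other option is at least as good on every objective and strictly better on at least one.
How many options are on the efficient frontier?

7

S1: dominated by S12 (p99 latency 495≤655, avg latency 147≤148, memory 101≤118, throughput 4975≥4853).
S2: dominated by S7 (p99 latency 254≤289, avg latency 12≤93, memory 237≤499, throughput 2998≥1825).
S3: not dominated (best p99 latency).
S4: not dominated (best memory).
S5: not dominated.
S6: not dominated.
S7: not dominated (best avg latency).
S8: dominated by S7 (p99 latency 254≤303, avg latency 12≤82, memory 237≤484, throughput 2998≥1916).
S9: not dominated.
S10: dominated by S5 (p99 latency 125≤203, avg latency 127≤143, memory 195≤316, throughput 3483≥307).
S11: dominated by S9 (p99 latency 95≤121, avg latency 21≤83, memory 81≤144, throughput 1744≥1100).
S12: not dominated (best throughput).
Pareto-optimal: S3, S4, S5, S6, S7, S9, S12 → 7.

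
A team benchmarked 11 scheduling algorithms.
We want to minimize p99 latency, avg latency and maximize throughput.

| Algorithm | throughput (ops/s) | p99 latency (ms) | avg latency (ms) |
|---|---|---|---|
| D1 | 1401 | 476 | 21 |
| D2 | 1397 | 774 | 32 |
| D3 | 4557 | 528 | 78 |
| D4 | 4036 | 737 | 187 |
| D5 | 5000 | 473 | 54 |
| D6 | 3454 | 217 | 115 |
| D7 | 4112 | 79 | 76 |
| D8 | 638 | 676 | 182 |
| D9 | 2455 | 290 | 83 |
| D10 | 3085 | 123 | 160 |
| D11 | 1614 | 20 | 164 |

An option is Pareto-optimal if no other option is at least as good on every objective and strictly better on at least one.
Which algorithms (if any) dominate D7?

D1: worse on throughput (1401 vs 4112).
D2: worse on throughput (1397 vs 4112).
D3: worse on p99 latency (528 vs 79).
D4: worse on throughput (4036 vs 4112).
D5: worse on p99 latency (473 vs 79).
D6: worse on throughput (3454 vs 4112).
D8: worse on throughput (638 vs 4112).
D9: worse on throughput (2455 vs 4112).
D10: worse on throughput (3085 vs 4112).
D11: worse on throughput (1614 vs 4112).
No option dominates D7.

none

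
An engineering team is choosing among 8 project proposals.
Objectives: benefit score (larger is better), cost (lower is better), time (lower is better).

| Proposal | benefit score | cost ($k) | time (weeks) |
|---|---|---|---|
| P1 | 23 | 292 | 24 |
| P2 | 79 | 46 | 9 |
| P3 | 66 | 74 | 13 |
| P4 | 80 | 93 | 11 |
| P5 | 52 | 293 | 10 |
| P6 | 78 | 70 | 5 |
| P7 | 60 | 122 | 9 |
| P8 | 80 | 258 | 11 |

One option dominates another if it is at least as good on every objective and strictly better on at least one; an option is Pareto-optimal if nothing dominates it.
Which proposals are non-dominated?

P1: dominated by P2 (benefit score 79≥23, cost 46≤292, time 9≤24).
P2: not dominated (best cost).
P3: dominated by P2 (benefit score 79≥66, cost 46≤74, time 9≤13).
P4: not dominated.
P5: dominated by P2 (benefit score 79≥52, cost 46≤293, time 9≤10).
P6: not dominated (best time).
P7: dominated by P2 (benefit score 79≥60, cost 46≤122, time 9≤9).
P8: dominated by P4 (benefit score 80≥80, cost 93≤258, time 11≤11).

P2, P4, P6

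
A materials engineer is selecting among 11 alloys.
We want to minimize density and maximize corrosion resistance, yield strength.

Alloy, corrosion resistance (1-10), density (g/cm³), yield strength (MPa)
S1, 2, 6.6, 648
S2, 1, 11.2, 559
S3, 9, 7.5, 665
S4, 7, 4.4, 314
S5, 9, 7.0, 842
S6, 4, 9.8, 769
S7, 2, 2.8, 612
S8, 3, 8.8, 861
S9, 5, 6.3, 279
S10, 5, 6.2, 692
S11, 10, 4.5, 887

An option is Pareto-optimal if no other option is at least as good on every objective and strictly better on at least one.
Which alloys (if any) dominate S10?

S11

S11: corrosion resistance 10≥5, density 4.5≤6.2, yield strength 887≥692 — dominates S10.
Others (S1, S2, S3, S4, S5, S6, S7, S8, S9) are each worse than S10 on at least one objective.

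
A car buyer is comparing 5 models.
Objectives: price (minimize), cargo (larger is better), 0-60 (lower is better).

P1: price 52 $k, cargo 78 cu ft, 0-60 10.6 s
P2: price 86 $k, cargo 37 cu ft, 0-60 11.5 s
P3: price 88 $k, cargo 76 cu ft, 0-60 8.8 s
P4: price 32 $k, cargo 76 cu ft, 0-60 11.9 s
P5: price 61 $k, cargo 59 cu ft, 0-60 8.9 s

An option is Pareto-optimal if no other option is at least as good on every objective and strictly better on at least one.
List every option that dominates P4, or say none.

none

P1: worse on price (52 vs 32).
P2: worse on price (86 vs 32).
P3: worse on price (88 vs 32).
P5: worse on price (61 vs 32).
No option dominates P4.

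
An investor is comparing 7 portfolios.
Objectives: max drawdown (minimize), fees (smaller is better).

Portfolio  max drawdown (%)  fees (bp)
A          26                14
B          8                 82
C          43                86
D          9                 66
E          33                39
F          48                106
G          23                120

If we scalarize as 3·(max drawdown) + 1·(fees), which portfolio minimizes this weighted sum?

A

A: 3·26 + 1·14 = 92
B: 3·8 + 1·82 = 106
C: 3·43 + 1·86 = 215
D: 3·9 + 1·66 = 93
E: 3·33 + 1·39 = 138
F: 3·48 + 1·106 = 250
G: 3·23 + 1·120 = 189
Lowest: A at 92.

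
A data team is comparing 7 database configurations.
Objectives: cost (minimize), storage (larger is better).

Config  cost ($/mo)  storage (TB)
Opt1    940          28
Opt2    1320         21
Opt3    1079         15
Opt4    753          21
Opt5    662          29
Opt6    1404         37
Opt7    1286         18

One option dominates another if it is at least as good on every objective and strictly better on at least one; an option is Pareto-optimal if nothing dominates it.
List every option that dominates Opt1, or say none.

Opt5

Opt5: cost 662≤940, storage 29≥28 — dominates Opt1.
Others (Opt2, Opt3, Opt4, Opt6, Opt7) are each worse than Opt1 on at least one objective.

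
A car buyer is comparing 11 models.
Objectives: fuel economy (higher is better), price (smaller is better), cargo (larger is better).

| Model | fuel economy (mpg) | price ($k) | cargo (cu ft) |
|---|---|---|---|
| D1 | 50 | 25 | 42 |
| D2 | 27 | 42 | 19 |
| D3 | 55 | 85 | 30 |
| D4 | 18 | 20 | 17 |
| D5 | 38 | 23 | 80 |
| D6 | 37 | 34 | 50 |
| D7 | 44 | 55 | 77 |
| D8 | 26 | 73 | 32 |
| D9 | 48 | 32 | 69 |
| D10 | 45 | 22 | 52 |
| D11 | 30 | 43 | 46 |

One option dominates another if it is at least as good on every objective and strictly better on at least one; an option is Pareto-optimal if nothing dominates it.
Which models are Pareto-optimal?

D1: not dominated.
D2: dominated by D1 (fuel economy 50≥27, price 25≤42, cargo 42≥19).
D3: not dominated (best fuel economy).
D4: not dominated (best price).
D5: not dominated (best cargo).
D6: dominated by D5 (fuel economy 38≥37, price 23≤34, cargo 80≥50).
D7: not dominated.
D8: dominated by D1 (fuel economy 50≥26, price 25≤73, cargo 42≥32).
D9: not dominated.
D10: not dominated.
D11: dominated by D5 (fuel economy 38≥30, price 23≤43, cargo 80≥46).

D1, D3, D4, D5, D7, D9, D10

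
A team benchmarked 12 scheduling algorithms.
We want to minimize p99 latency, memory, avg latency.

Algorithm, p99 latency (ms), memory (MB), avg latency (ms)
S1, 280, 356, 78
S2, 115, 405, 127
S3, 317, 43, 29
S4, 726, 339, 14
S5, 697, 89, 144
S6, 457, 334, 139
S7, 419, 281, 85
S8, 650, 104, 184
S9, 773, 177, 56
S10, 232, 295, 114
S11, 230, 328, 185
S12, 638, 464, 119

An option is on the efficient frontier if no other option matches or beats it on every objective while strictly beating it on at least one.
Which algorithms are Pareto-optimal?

S1, S2, S3, S4, S10, S11

S1: not dominated.
S2: not dominated (best p99 latency).
S3: not dominated (best memory).
S4: not dominated (best avg latency).
S5: dominated by S3 (p99 latency 317≤697, memory 43≤89, avg latency 29≤144).
S6: dominated by S3 (p99 latency 317≤457, memory 43≤334, avg latency 29≤139).
S7: dominated by S3 (p99 latency 317≤419, memory 43≤281, avg latency 29≤85).
S8: dominated by S3 (p99 latency 317≤650, memory 43≤104, avg latency 29≤184).
S9: dominated by S3 (p99 latency 317≤773, memory 43≤177, avg latency 29≤56).
S10: not dominated.
S11: not dominated.
S12: dominated by S1 (p99 latency 280≤638, memory 356≤464, avg latency 78≤119).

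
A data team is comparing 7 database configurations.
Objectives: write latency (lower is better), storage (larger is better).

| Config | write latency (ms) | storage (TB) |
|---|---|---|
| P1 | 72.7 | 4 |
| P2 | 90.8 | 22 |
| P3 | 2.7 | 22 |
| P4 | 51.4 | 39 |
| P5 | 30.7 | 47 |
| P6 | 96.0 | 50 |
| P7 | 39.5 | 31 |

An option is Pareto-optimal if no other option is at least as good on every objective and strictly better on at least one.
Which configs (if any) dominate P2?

P3, P4, P5, P7

P3: write latency 2.7≤90.8, storage 22≥22 — dominates P2.
P4: write latency 51.4≤90.8, storage 39≥22 — dominates P2.
P5: write latency 30.7≤90.8, storage 47≥22 — dominates P2.
P7: write latency 39.5≤90.8, storage 31≥22 — dominates P2.
Others (P1, P6) are each worse than P2 on at least one objective.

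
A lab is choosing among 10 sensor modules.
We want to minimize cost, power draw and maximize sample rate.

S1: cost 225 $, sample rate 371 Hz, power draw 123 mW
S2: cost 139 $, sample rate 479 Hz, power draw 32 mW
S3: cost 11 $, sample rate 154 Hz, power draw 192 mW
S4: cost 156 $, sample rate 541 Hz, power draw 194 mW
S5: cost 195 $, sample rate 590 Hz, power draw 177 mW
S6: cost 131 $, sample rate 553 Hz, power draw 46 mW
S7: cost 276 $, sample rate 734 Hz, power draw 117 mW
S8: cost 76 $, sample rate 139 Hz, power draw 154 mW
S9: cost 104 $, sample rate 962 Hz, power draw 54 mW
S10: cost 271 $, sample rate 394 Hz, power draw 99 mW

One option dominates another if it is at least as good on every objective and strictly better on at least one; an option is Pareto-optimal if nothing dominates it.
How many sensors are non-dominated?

5

S1: dominated by S2 (cost 139≤225, sample rate 479≥371, power draw 32≤123).
S2: not dominated (best power draw).
S3: not dominated (best cost).
S4: dominated by S6 (cost 131≤156, sample rate 553≥541, power draw 46≤194).
S5: dominated by S9 (cost 104≤195, sample rate 962≥590, power draw 54≤177).
S6: not dominated.
S7: dominated by S9 (cost 104≤276, sample rate 962≥734, power draw 54≤117).
S8: not dominated.
S9: not dominated (best sample rate).
S10: dominated by S2 (cost 139≤271, sample rate 479≥394, power draw 32≤99).
Pareto-optimal: S2, S3, S6, S8, S9 → 5.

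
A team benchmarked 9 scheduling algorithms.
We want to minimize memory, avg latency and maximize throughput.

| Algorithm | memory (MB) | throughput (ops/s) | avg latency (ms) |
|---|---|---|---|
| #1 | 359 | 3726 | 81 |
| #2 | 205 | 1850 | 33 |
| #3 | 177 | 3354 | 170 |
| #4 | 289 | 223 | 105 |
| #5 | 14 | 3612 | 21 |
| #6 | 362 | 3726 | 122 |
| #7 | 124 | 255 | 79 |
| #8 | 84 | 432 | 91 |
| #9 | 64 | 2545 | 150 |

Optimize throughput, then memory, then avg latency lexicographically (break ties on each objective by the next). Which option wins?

First maximize throughput: best is 3726, kept {#1, #6}.
Then minimize memory: best is 359, kept {#1}.

#1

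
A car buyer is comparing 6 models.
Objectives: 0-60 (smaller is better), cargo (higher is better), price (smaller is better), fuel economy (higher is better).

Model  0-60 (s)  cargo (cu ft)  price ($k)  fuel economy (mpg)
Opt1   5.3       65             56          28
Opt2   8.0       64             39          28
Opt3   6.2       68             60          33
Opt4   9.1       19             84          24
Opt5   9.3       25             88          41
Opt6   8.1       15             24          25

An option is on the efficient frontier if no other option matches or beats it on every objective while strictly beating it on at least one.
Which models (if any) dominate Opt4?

Opt1, Opt2, Opt3

Opt1: 0-60 5.3≤9.1, cargo 65≥19, price 56≤84, fuel economy 28≥24 — dominates Opt4.
Opt2: 0-60 8.0≤9.1, cargo 64≥19, price 39≤84, fuel economy 28≥24 — dominates Opt4.
Opt3: 0-60 6.2≤9.1, cargo 68≥19, price 60≤84, fuel economy 33≥24 — dominates Opt4.
Others (Opt5, Opt6) are each worse than Opt4 on at least one objective.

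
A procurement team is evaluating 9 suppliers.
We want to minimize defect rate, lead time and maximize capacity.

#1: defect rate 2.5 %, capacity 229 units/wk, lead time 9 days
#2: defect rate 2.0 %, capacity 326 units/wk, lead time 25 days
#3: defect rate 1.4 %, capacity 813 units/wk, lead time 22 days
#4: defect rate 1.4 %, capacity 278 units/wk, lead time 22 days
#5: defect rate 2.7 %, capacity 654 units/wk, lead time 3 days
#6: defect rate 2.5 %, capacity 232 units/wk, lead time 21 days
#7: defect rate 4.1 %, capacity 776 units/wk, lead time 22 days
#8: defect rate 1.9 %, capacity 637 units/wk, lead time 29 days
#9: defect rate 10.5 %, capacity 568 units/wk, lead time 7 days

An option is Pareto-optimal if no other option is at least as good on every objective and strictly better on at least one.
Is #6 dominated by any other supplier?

No

#1: worse on capacity (229 vs 232).
#2: worse on lead time (25 vs 21).
#3: worse on lead time (22 vs 21).
#4: worse on lead time (22 vs 21).
#5: worse on defect rate (2.7 vs 2.5).
#7: worse on defect rate (4.1 vs 2.5).
#8: worse on lead time (29 vs 21).
#9: worse on defect rate (10.5 vs 2.5).
No option is at least as good as #6 on every objective and strictly better on one.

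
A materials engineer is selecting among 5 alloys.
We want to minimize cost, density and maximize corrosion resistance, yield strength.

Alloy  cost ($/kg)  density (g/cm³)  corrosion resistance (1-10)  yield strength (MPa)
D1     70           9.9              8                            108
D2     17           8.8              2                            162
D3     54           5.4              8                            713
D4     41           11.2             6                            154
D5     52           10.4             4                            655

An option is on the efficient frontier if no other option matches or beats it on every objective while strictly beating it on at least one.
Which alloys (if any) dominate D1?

D3

D3: cost 54≤70, density 5.4≤9.9, corrosion resistance 8≥8, yield strength 713≥108 — dominates D1.
Others (D2, D4, D5) are each worse than D1 on at least one objective.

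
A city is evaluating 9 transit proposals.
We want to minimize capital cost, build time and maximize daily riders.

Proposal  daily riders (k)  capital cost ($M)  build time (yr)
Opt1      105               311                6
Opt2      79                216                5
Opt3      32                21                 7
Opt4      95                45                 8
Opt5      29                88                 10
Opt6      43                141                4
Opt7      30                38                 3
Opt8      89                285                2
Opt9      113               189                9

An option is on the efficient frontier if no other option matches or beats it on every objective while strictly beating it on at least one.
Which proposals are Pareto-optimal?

Opt1: not dominated.
Opt2: not dominated.
Opt3: not dominated (best capital cost).
Opt4: not dominated.
Opt5: dominated by Opt3 (daily riders 32≥29, capital cost 21≤88, build time 7≤10).
Opt6: not dominated.
Opt7: not dominated.
Opt8: not dominated (best build time).
Opt9: not dominated (best daily riders).

Opt1, Opt2, Opt3, Opt4, Opt6, Opt7, Opt8, Opt9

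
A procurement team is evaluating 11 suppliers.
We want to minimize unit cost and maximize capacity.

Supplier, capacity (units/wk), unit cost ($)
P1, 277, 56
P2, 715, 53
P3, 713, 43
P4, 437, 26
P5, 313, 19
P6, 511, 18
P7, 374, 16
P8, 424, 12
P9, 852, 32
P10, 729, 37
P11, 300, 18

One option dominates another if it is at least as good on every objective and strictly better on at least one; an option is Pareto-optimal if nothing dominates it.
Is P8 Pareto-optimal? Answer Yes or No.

Yes

P1: worse on capacity (277 vs 424).
P2: worse on unit cost (53 vs 12).
P3: worse on unit cost (43 vs 12).
P4: worse on unit cost (26 vs 12).
P5: worse on capacity (313 vs 424).
P6: worse on unit cost (18 vs 12).
P7: worse on capacity (374 vs 424).
P9: worse on unit cost (32 vs 12).
P10: worse on unit cost (37 vs 12).
P11: worse on capacity (300 vs 424).
No option is at least as good as P8 on every objective and strictly better on one.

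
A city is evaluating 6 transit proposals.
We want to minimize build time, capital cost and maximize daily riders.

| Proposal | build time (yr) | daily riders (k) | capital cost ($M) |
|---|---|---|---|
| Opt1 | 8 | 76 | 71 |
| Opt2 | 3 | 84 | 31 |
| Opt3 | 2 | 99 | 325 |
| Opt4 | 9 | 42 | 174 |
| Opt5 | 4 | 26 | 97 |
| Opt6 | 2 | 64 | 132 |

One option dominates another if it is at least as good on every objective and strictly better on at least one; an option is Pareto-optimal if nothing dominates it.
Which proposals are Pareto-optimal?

Opt1: dominated by Opt2 (build time 3≤8, daily riders 84≥76, capital cost 31≤71).
Opt2: not dominated (best capital cost).
Opt3: not dominated (best daily riders).
Opt4: dominated by Opt1 (build time 8≤9, daily riders 76≥42, capital cost 71≤174).
Opt5: dominated by Opt2 (build time 3≤4, daily riders 84≥26, capital cost 31≤97).
Opt6: not dominated.

Opt2, Opt3, Opt6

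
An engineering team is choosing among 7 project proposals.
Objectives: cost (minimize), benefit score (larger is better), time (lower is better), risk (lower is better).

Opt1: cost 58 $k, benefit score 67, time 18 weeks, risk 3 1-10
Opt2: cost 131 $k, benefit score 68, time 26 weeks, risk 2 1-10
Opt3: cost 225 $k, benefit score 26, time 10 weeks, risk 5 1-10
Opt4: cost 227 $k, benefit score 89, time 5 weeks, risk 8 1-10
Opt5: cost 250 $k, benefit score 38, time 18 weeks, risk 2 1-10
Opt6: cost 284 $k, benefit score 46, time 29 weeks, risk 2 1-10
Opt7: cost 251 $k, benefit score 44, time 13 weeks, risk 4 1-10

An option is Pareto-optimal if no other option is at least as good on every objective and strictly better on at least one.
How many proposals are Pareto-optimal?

Opt1: not dominated (best cost).
Opt2: not dominated.
Opt3: not dominated.
Opt4: not dominated (best benefit score).
Opt5: not dominated.
Opt6: dominated by Opt2 (cost 131≤284, benefit score 68≥46, time 26≤29, risk 2≤2).
Opt7: not dominated.
Pareto-optimal: Opt1, Opt2, Opt3, Opt4, Opt5, Opt7 → 6.

6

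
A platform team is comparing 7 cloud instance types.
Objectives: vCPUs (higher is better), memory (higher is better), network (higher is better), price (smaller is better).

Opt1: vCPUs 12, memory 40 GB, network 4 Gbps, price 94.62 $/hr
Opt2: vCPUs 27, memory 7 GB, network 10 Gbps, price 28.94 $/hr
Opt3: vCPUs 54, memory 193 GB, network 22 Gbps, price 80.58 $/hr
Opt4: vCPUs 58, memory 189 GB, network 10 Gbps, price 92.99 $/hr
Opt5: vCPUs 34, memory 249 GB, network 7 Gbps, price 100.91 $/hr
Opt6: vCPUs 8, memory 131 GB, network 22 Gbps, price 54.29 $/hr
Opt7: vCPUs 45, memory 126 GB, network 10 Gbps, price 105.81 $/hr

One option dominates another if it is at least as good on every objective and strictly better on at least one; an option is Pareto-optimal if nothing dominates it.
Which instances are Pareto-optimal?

Opt2, Opt3, Opt4, Opt5, Opt6

Opt1: dominated by Opt3 (vCPUs 54≥12, memory 193≥40, network 22≥4, price 80.58≤94.62).
Opt2: not dominated (best price).
Opt3: not dominated.
Opt4: not dominated (best vCPUs).
Opt5: not dominated (best memory).
Opt6: not dominated.
Opt7: dominated by Opt3 (vCPUs 54≥45, memory 193≥126, network 22≥10, price 80.58≤105.81).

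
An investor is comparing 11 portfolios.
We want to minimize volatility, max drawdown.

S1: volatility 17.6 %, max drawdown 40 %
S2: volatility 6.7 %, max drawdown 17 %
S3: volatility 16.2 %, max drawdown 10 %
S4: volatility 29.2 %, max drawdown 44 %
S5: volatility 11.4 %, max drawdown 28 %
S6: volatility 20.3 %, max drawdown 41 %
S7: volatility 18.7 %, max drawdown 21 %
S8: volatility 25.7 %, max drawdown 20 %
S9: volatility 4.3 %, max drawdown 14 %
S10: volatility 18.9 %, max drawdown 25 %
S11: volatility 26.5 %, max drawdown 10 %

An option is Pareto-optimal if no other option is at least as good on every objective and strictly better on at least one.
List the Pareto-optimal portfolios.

S1: dominated by S2 (volatility 6.7≤17.6, max drawdown 17≤40).
S2: dominated by S9 (volatility 4.3≤6.7, max drawdown 14≤17).
S3: not dominated.
S4: dominated by S1 (volatility 17.6≤29.2, max drawdown 40≤44).
S5: dominated by S2 (volatility 6.7≤11.4, max drawdown 17≤28).
S6: dominated by S1 (volatility 17.6≤20.3, max drawdown 40≤41).
S7: dominated by S2 (volatility 6.7≤18.7, max drawdown 17≤21).
S8: dominated by S2 (volatility 6.7≤25.7, max drawdown 17≤20).
S9: not dominated (best volatility).
S10: dominated by S2 (volatility 6.7≤18.9, max drawdown 17≤25).
S11: dominated by S3 (volatility 16.2≤26.5, max drawdown 10≤10).

S3, S9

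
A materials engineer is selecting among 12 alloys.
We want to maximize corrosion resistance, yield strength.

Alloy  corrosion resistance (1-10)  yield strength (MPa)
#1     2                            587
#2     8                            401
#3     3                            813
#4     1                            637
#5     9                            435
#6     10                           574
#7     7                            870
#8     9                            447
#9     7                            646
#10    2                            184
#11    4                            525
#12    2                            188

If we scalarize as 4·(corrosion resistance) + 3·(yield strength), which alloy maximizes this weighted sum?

#7

#1: 4·2 + 3·587 = 1769
#2: 4·8 + 3·401 = 1235
#3: 4·3 + 3·813 = 2451
#4: 4·1 + 3·637 = 1915
#5: 4·9 + 3·435 = 1341
#6: 4·10 + 3·574 = 1762
#7: 4·7 + 3·870 = 2638
#8: 4·9 + 3·447 = 1377
#9: 4·7 + 3·646 = 1966
#10: 4·2 + 3·184 = 560
#11: 4·4 + 3·525 = 1591
#12: 4·2 + 3·188 = 572
Highest: #7 at 2638.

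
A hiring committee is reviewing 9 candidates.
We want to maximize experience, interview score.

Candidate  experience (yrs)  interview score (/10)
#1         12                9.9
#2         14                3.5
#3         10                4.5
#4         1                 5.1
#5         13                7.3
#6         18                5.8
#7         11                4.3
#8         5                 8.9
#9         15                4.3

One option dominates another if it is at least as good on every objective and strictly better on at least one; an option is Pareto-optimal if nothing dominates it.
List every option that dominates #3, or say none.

#1, #5, #6

#1: experience 12≥10, interview score 9.9≥4.5 — dominates #3.
#5: experience 13≥10, interview score 7.3≥4.5 — dominates #3.
#6: experience 18≥10, interview score 5.8≥4.5 — dominates #3.
Others (#2, #4, #7, #8, #9) are each worse than #3 on at least one objective.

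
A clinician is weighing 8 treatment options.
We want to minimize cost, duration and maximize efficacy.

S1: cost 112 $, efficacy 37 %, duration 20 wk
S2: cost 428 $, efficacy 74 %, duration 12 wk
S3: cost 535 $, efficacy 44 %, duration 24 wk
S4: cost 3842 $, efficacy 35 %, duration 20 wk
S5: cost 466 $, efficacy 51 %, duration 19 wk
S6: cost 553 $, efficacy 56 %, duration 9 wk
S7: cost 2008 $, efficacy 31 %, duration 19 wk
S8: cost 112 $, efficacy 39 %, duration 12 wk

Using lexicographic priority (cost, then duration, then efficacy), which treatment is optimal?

S8

First minimize cost: best is 112, kept {S1, S8}.
Then minimize duration: best is 12, kept {S8}.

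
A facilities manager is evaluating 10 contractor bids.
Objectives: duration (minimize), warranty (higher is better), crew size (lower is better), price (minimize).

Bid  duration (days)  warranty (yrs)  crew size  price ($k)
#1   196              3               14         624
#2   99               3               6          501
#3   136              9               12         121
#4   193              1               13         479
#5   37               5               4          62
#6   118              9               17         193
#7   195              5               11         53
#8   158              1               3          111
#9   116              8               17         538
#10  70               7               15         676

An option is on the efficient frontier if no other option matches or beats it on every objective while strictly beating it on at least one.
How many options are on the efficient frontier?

#1: dominated by #2 (duration 99≤196, warranty 3≥3, crew size 6≤14, price 501≤624).
#2: dominated by #5 (duration 37≤99, warranty 5≥3, crew size 4≤6, price 62≤501).
#3: not dominated.
#4: dominated by #3 (duration 136≤193, warranty 9≥1, crew size 12≤13, price 121≤479).
#5: not dominated (best duration).
#6: not dominated.
#7: not dominated (best price).
#8: not dominated (best crew size).
#9: not dominated.
#10: not dominated.
Pareto-optimal: #3, #5, #6, #7, #8, #9, #10 → 7.

7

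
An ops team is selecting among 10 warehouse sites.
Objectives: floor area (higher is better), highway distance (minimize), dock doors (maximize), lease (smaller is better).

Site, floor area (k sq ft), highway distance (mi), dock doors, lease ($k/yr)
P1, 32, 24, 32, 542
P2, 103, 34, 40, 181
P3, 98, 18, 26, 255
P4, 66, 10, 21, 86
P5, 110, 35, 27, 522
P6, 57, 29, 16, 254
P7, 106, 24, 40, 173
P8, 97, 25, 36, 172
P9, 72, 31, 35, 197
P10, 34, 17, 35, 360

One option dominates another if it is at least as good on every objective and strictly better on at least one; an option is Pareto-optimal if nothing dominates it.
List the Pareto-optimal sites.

P3, P4, P5, P7, P8, P10

P1: dominated by P7 (floor area 106≥32, highway distance 24≤24, dock doors 40≥32, lease 173≤542).
P2: dominated by P7 (floor area 106≥103, highway distance 24≤34, dock doors 40≥40, lease 173≤181).
P3: not dominated.
P4: not dominated (best highway distance).
P5: not dominated (best floor area).
P6: dominated by P4 (floor area 66≥57, highway distance 10≤29, dock doors 21≥16, lease 86≤254).
P7: not dominated.
P8: not dominated.
P9: dominated by P7 (floor area 106≥72, highway distance 24≤31, dock doors 40≥35, lease 173≤197).
P10: not dominated.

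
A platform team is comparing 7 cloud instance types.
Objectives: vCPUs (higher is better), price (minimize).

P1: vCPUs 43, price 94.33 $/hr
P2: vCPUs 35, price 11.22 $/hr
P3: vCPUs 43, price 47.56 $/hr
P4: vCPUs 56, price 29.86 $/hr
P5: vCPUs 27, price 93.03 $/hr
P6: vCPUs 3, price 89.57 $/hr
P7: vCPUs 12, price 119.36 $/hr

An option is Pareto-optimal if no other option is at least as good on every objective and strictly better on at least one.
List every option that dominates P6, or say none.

P2, P3, P4

P2: vCPUs 35≥3, price 11.22≤89.57 — dominates P6.
P3: vCPUs 43≥3, price 47.56≤89.57 — dominates P6.
P4: vCPUs 56≥3, price 29.86≤89.57 — dominates P6.
Others (P1, P5, P7) are each worse than P6 on at least one objective.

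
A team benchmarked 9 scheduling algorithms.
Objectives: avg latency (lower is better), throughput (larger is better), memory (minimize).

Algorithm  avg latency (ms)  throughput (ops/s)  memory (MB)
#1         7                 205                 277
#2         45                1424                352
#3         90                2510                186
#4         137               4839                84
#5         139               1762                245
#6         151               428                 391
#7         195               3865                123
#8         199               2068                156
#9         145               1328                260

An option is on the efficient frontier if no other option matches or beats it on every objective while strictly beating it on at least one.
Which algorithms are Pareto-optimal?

#1, #2, #3, #4

#1: not dominated (best avg latency).
#2: not dominated.
#3: not dominated.
#4: not dominated (best throughput).
#5: dominated by #3 (avg latency 90≤139, throughput 2510≥1762, memory 186≤245).
#6: dominated by #2 (avg latency 45≤151, throughput 1424≥428, memory 352≤391).
#7: dominated by #4 (avg latency 137≤195, throughput 4839≥3865, memory 84≤123).
#8: dominated by #4 (avg latency 137≤199, throughput 4839≥2068, memory 84≤156).
#9: dominated by #3 (avg latency 90≤145, throughput 2510≥1328, memory 186≤260).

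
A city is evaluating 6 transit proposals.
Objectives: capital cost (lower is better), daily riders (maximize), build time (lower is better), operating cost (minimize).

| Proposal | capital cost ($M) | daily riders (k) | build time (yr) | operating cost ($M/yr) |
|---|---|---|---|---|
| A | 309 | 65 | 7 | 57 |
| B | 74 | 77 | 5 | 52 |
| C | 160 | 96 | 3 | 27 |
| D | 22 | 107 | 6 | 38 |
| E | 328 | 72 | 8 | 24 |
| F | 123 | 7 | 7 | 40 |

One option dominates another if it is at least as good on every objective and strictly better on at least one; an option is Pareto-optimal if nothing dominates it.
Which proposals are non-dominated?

A: dominated by B (capital cost 74≤309, daily riders 77≥65, build time 5≤7, operating cost 52≤57).
B: not dominated.
C: not dominated (best build time).
D: not dominated (best capital cost).
E: not dominated (best operating cost).
F: dominated by D (capital cost 22≤123, daily riders 107≥7, build time 6≤7, operating cost 38≤40).

B, C, D, E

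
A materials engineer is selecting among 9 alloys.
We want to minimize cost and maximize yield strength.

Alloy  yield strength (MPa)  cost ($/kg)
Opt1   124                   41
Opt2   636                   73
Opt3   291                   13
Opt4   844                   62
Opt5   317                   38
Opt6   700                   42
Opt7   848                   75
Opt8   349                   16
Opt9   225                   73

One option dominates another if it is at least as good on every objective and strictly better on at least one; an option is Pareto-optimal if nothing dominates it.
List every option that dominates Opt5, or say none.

Opt8: yield strength 349≥317, cost 16≤38 — dominates Opt5.
Others (Opt1, Opt2, Opt3, Opt4, Opt6, Opt7, Opt9) are each worse than Opt5 on at least one objective.

Opt8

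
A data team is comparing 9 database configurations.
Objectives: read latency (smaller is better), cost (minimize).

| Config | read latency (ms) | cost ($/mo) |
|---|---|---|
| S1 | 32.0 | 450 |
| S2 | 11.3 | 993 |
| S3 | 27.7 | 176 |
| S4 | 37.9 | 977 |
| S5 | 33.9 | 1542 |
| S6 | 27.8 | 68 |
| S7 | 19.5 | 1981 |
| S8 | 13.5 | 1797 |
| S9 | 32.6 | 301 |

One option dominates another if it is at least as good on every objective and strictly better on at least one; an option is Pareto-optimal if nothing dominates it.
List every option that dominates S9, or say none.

S3, S6

S3: read latency 27.7≤32.6, cost 176≤301 — dominates S9.
S6: read latency 27.8≤32.6, cost 68≤301 — dominates S9.
Others (S1, S2, S4, S5, S7, S8) are each worse than S9 on at least one objective.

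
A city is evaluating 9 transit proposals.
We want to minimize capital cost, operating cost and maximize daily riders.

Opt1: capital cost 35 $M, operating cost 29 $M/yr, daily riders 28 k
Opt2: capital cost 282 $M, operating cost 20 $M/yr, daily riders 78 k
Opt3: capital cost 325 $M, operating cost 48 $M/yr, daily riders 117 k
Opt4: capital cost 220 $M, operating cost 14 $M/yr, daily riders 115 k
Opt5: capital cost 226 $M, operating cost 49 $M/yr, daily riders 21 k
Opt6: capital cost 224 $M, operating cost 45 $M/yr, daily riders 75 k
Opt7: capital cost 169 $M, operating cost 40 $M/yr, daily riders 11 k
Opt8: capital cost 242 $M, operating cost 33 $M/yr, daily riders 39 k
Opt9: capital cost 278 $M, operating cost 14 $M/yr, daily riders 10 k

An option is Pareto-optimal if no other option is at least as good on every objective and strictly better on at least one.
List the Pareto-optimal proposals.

Opt1, Opt3, Opt4

Opt1: not dominated (best capital cost).
Opt2: dominated by Opt4 (capital cost 220≤282, operating cost 14≤20, daily riders 115≥78).
Opt3: not dominated (best daily riders).
Opt4: not dominated.
Opt5: dominated by Opt1 (capital cost 35≤226, operating cost 29≤49, daily riders 28≥21).
Opt6: dominated by Opt4 (capital cost 220≤224, operating cost 14≤45, daily riders 115≥75).
Opt7: dominated by Opt1 (capital cost 35≤169, operating cost 29≤40, daily riders 28≥11).
Opt8: dominated by Opt4 (capital cost 220≤242, operating cost 14≤33, daily riders 115≥39).
Opt9: dominated by Opt4 (capital cost 220≤278, operating cost 14≤14, daily riders 115≥10).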